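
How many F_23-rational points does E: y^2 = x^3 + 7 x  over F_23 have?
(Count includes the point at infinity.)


For each x in F_23, count y with y^2 = x^3 + 7 x + 0 mod 23:
  x = 0: RHS = 0, y in [0]  -> 1 point(s)
  x = 1: RHS = 8, y in [10, 13]  -> 2 point(s)
  x = 3: RHS = 2, y in [5, 18]  -> 2 point(s)
  x = 4: RHS = 0, y in [0]  -> 1 point(s)
  x = 7: RHS = 1, y in [1, 22]  -> 2 point(s)
  x = 8: RHS = 16, y in [4, 19]  -> 2 point(s)
  x = 10: RHS = 12, y in [9, 14]  -> 2 point(s)
  x = 12: RHS = 18, y in [8, 15]  -> 2 point(s)
  x = 14: RHS = 13, y in [6, 17]  -> 2 point(s)
  x = 17: RHS = 18, y in [8, 15]  -> 2 point(s)
  x = 18: RHS = 1, y in [1, 22]  -> 2 point(s)
  x = 19: RHS = 0, y in [0]  -> 1 point(s)
  x = 21: RHS = 1, y in [1, 22]  -> 2 point(s)
Affine points: 23. Add the point at infinity: total = 24.

#E(F_23) = 24


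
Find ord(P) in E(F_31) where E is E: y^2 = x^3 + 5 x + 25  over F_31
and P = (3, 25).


Compute successive multiples of P until we hit O:
  1P = (3, 25)
  2P = (8, 9)
  3P = (29, 21)
  4P = (17, 1)
  5P = (19, 29)
  6P = (11, 4)
  7P = (5, 19)
  8P = (1, 0)
  ... (continuing to 16P)
  16P = O

ord(P) = 16


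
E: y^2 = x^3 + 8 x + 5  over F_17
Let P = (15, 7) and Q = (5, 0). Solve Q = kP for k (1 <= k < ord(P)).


Enumerate multiples of P until we hit Q = (5, 0):
  1P = (15, 7)
  2P = (5, 0)
Match found at i = 2.

k = 2


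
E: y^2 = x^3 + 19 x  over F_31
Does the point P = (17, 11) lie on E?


Check whether y^2 = x^3 + 19 x + 0 (mod 31) for (x, y) = (17, 11).
LHS: y^2 = 11^2 mod 31 = 28
RHS: x^3 + 19 x + 0 = 17^3 + 19*17 + 0 mod 31 = 28
LHS = RHS

Yes, on the curve


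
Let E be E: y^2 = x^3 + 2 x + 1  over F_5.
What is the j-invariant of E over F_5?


Delta = -16(4 a^3 + 27 b^2) mod 5 = 1
-1728 * (4 a)^3 = -1728 * (4*2)^3 mod 5 = 4
j = 4 * 1^(-1) mod 5 = 4

j = 4 (mod 5)


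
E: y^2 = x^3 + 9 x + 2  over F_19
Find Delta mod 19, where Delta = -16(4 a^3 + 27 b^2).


4 a^3 + 27 b^2 = 4*9^3 + 27*2^2 = 2916 + 108 = 3024
Delta = -16 * (3024) = -48384
Delta mod 19 = 9

Delta = 9 (mod 19)


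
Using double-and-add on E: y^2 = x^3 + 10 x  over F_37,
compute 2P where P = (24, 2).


k = 2 = 10_2 (binary, LSB first: 01)
Double-and-add from P = (24, 2):
  bit 0 = 0: acc unchanged = O
  bit 1 = 1: acc = O + (33, 28) = (33, 28)

2P = (33, 28)


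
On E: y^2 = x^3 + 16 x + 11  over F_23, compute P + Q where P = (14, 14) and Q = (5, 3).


P != Q, so use the chord formula.
s = (y2 - y1) / (x2 - x1) = (12) / (14) mod 23 = 14
x3 = s^2 - x1 - x2 mod 23 = 14^2 - 14 - 5 = 16
y3 = s (x1 - x3) - y1 mod 23 = 14 * (14 - 16) - 14 = 4

P + Q = (16, 4)


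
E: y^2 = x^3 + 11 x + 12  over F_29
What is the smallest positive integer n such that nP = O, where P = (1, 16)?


Compute successive multiples of P until we hit O:
  1P = (1, 16)
  2P = (23, 7)
  3P = (25, 7)
  4P = (19, 27)
  5P = (10, 22)
  6P = (12, 25)
  7P = (9, 17)
  8P = (24, 21)
  ... (continuing to 26P)
  26P = O

ord(P) = 26


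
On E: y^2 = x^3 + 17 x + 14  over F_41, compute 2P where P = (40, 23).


Doubling: s = (3 x1^2 + a) / (2 y1)
s = (3*40^2 + 17) / (2*23) mod 41 = 4
x3 = s^2 - 2 x1 mod 41 = 4^2 - 2*40 = 18
y3 = s (x1 - x3) - y1 mod 41 = 4 * (40 - 18) - 23 = 24

2P = (18, 24)


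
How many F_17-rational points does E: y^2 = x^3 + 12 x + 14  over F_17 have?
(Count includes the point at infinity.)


For each x in F_17, count y with y^2 = x^3 + 12 x + 14 mod 17:
  x = 3: RHS = 9, y in [3, 14]  -> 2 point(s)
  x = 6: RHS = 13, y in [8, 9]  -> 2 point(s)
  x = 7: RHS = 16, y in [4, 13]  -> 2 point(s)
  x = 9: RHS = 1, y in [1, 16]  -> 2 point(s)
  x = 11: RHS = 15, y in [7, 10]  -> 2 point(s)
  x = 12: RHS = 16, y in [4, 13]  -> 2 point(s)
  x = 13: RHS = 4, y in [2, 15]  -> 2 point(s)
  x = 14: RHS = 2, y in [6, 11]  -> 2 point(s)
  x = 15: RHS = 16, y in [4, 13]  -> 2 point(s)
  x = 16: RHS = 1, y in [1, 16]  -> 2 point(s)
Affine points: 20. Add the point at infinity: total = 21.

#E(F_17) = 21


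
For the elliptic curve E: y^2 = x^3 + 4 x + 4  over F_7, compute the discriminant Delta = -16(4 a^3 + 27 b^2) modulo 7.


4 a^3 + 27 b^2 = 4*4^3 + 27*4^2 = 256 + 432 = 688
Delta = -16 * (688) = -11008
Delta mod 7 = 3

Delta = 3 (mod 7)


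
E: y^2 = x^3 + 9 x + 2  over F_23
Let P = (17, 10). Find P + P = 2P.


Doubling: s = (3 x1^2 + a) / (2 y1)
s = (3*17^2 + 9) / (2*10) mod 23 = 7
x3 = s^2 - 2 x1 mod 23 = 7^2 - 2*17 = 15
y3 = s (x1 - x3) - y1 mod 23 = 7 * (17 - 15) - 10 = 4

2P = (15, 4)


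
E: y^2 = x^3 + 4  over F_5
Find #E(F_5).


For each x in F_5, count y with y^2 = x^3 + 0 x + 4 mod 5:
  x = 0: RHS = 4, y in [2, 3]  -> 2 point(s)
  x = 1: RHS = 0, y in [0]  -> 1 point(s)
  x = 3: RHS = 1, y in [1, 4]  -> 2 point(s)
Affine points: 5. Add the point at infinity: total = 6.

#E(F_5) = 6


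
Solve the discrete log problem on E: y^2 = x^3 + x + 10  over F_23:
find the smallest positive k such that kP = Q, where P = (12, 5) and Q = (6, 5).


Enumerate multiples of P until we hit Q = (6, 5):
  1P = (12, 5)
  2P = (1, 9)
  3P = (5, 5)
  4P = (6, 18)
  5P = (18, 8)
  6P = (22, 13)
  7P = (20, 7)
  8P = (4, 20)
  9P = (8, 22)
  10P = (11, 8)
  11P = (9, 9)
  12P = (14, 13)
  13P = (13, 14)
  14P = (10, 13)
  15P = (17, 15)
  16P = (21, 0)
  17P = (17, 8)
  18P = (10, 10)
  19P = (13, 9)
  20P = (14, 10)
  21P = (9, 14)
  22P = (11, 15)
  23P = (8, 1)
  24P = (4, 3)
  25P = (20, 16)
  26P = (22, 10)
  27P = (18, 15)
  28P = (6, 5)
Match found at i = 28.

k = 28


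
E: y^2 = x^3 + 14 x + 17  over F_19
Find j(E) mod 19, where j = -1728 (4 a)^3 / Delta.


Delta = -16(4 a^3 + 27 b^2) mod 19 = 2
-1728 * (4 a)^3 = -1728 * (4*14)^3 mod 19 = 18
j = 18 * 2^(-1) mod 19 = 9

j = 9 (mod 19)


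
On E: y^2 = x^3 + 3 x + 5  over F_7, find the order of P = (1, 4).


Compute successive multiples of P until we hit O:
  1P = (1, 4)
  2P = (6, 1)
  3P = (4, 2)
  4P = (4, 5)
  5P = (6, 6)
  6P = (1, 3)
  7P = O

ord(P) = 7


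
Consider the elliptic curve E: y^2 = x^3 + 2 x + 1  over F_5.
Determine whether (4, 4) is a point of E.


Check whether y^2 = x^3 + 2 x + 1 (mod 5) for (x, y) = (4, 4).
LHS: y^2 = 4^2 mod 5 = 1
RHS: x^3 + 2 x + 1 = 4^3 + 2*4 + 1 mod 5 = 3
LHS != RHS

No, not on the curve


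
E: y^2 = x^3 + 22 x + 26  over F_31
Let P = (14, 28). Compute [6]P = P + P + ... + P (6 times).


k = 6 = 110_2 (binary, LSB first: 011)
Double-and-add from P = (14, 28):
  bit 0 = 0: acc unchanged = O
  bit 1 = 1: acc = O + (23, 19) = (23, 19)
  bit 2 = 1: acc = (23, 19) + (1, 7) = (26, 16)

6P = (26, 16)


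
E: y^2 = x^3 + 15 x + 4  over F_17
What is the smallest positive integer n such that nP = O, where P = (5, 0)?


Compute successive multiples of P until we hit O:
  1P = (5, 0)
  2P = O

ord(P) = 2


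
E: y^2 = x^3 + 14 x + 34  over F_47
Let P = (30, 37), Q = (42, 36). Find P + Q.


P != Q, so use the chord formula.
s = (y2 - y1) / (x2 - x1) = (46) / (12) mod 47 = 43
x3 = s^2 - x1 - x2 mod 47 = 43^2 - 30 - 42 = 38
y3 = s (x1 - x3) - y1 mod 47 = 43 * (30 - 38) - 37 = 42

P + Q = (38, 42)


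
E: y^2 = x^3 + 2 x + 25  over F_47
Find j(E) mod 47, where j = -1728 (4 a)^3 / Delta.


Delta = -16(4 a^3 + 27 b^2) mod 47 = 20
-1728 * (4 a)^3 = -1728 * (4*2)^3 mod 47 = 39
j = 39 * 20^(-1) mod 47 = 9

j = 9 (mod 47)


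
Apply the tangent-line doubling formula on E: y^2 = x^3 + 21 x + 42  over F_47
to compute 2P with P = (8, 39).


Doubling: s = (3 x1^2 + a) / (2 y1)
s = (3*8^2 + 21) / (2*39) mod 47 = 19
x3 = s^2 - 2 x1 mod 47 = 19^2 - 2*8 = 16
y3 = s (x1 - x3) - y1 mod 47 = 19 * (8 - 16) - 39 = 44

2P = (16, 44)


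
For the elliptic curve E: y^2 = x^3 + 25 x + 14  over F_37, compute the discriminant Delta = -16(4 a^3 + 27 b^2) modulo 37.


4 a^3 + 27 b^2 = 4*25^3 + 27*14^2 = 62500 + 5292 = 67792
Delta = -16 * (67792) = -1084672
Delta mod 37 = 20

Delta = 20 (mod 37)


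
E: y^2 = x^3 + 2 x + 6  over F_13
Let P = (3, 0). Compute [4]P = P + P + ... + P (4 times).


k = 4 = 100_2 (binary, LSB first: 001)
Double-and-add from P = (3, 0):
  bit 0 = 0: acc unchanged = O
  bit 1 = 0: acc unchanged = O
  bit 2 = 1: acc = O + O = O

4P = O


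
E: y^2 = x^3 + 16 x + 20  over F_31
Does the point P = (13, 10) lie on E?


Check whether y^2 = x^3 + 16 x + 20 (mod 31) for (x, y) = (13, 10).
LHS: y^2 = 10^2 mod 31 = 7
RHS: x^3 + 16 x + 20 = 13^3 + 16*13 + 20 mod 31 = 7
LHS = RHS

Yes, on the curve


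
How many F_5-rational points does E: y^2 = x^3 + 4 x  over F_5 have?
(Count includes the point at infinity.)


For each x in F_5, count y with y^2 = x^3 + 4 x + 0 mod 5:
  x = 0: RHS = 0, y in [0]  -> 1 point(s)
  x = 1: RHS = 0, y in [0]  -> 1 point(s)
  x = 2: RHS = 1, y in [1, 4]  -> 2 point(s)
  x = 3: RHS = 4, y in [2, 3]  -> 2 point(s)
  x = 4: RHS = 0, y in [0]  -> 1 point(s)
Affine points: 7. Add the point at infinity: total = 8.

#E(F_5) = 8


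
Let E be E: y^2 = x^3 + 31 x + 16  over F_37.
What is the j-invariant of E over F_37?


Delta = -16(4 a^3 + 27 b^2) mod 37 = 24
-1728 * (4 a)^3 = -1728 * (4*31)^3 mod 37 = 6
j = 6 * 24^(-1) mod 37 = 28

j = 28 (mod 37)


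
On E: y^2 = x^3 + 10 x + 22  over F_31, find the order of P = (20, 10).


Compute successive multiples of P until we hit O:
  1P = (20, 10)
  2P = (1, 8)
  3P = (4, 8)
  4P = (23, 9)
  5P = (26, 23)
  6P = (25, 5)
  7P = (18, 19)
  8P = (21, 10)
  ... (continuing to 17P)
  17P = O

ord(P) = 17


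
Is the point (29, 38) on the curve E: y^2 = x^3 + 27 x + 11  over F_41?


Check whether y^2 = x^3 + 27 x + 11 (mod 41) for (x, y) = (29, 38).
LHS: y^2 = 38^2 mod 41 = 9
RHS: x^3 + 27 x + 11 = 29^3 + 27*29 + 11 mod 41 = 9
LHS = RHS

Yes, on the curve


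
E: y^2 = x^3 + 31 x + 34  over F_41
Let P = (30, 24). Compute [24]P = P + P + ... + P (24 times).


k = 24 = 11000_2 (binary, LSB first: 00011)
Double-and-add from P = (30, 24):
  bit 0 = 0: acc unchanged = O
  bit 1 = 0: acc unchanged = O
  bit 2 = 0: acc unchanged = O
  bit 3 = 1: acc = O + (38, 23) = (38, 23)
  bit 4 = 1: acc = (38, 23) + (11, 36) = (37, 16)

24P = (37, 16)


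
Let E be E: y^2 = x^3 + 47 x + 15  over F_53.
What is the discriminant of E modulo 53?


4 a^3 + 27 b^2 = 4*47^3 + 27*15^2 = 415292 + 6075 = 421367
Delta = -16 * (421367) = -6741872
Delta mod 53 = 46

Delta = 46 (mod 53)


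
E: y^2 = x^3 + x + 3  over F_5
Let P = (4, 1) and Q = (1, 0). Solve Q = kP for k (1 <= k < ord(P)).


Enumerate multiples of P until we hit Q = (1, 0):
  1P = (4, 1)
  2P = (1, 0)
Match found at i = 2.

k = 2


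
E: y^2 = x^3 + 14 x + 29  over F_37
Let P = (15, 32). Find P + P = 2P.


Doubling: s = (3 x1^2 + a) / (2 y1)
s = (3*15^2 + 14) / (2*32) mod 37 = 31
x3 = s^2 - 2 x1 mod 37 = 31^2 - 2*15 = 6
y3 = s (x1 - x3) - y1 mod 37 = 31 * (15 - 6) - 32 = 25

2P = (6, 25)


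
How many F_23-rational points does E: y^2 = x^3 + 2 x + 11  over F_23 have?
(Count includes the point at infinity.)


For each x in F_23, count y with y^2 = x^3 + 2 x + 11 mod 23:
  x = 2: RHS = 0, y in [0]  -> 1 point(s)
  x = 5: RHS = 8, y in [10, 13]  -> 2 point(s)
  x = 6: RHS = 9, y in [3, 20]  -> 2 point(s)
  x = 7: RHS = 0, y in [0]  -> 1 point(s)
  x = 13: RHS = 3, y in [7, 16]  -> 2 point(s)
  x = 14: RHS = 0, y in [0]  -> 1 point(s)
  x = 15: RHS = 12, y in [9, 14]  -> 2 point(s)
  x = 17: RHS = 13, y in [6, 17]  -> 2 point(s)
  x = 19: RHS = 8, y in [10, 13]  -> 2 point(s)
  x = 20: RHS = 1, y in [1, 22]  -> 2 point(s)
  x = 22: RHS = 8, y in [10, 13]  -> 2 point(s)
Affine points: 19. Add the point at infinity: total = 20.

#E(F_23) = 20


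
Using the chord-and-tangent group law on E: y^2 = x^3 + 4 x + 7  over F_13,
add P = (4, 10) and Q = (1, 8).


P != Q, so use the chord formula.
s = (y2 - y1) / (x2 - x1) = (11) / (10) mod 13 = 5
x3 = s^2 - x1 - x2 mod 13 = 5^2 - 4 - 1 = 7
y3 = s (x1 - x3) - y1 mod 13 = 5 * (4 - 7) - 10 = 1

P + Q = (7, 1)


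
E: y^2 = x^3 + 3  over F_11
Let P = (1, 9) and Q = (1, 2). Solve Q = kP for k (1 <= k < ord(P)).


Enumerate multiples of P until we hit Q = (1, 2):
  1P = (1, 9)
  2P = (2, 0)
  3P = (1, 2)
Match found at i = 3.

k = 3


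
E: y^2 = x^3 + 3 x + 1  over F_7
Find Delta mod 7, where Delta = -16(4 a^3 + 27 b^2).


4 a^3 + 27 b^2 = 4*3^3 + 27*1^2 = 108 + 27 = 135
Delta = -16 * (135) = -2160
Delta mod 7 = 3

Delta = 3 (mod 7)


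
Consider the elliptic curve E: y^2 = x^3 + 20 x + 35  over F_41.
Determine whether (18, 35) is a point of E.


Check whether y^2 = x^3 + 20 x + 35 (mod 41) for (x, y) = (18, 35).
LHS: y^2 = 35^2 mod 41 = 36
RHS: x^3 + 20 x + 35 = 18^3 + 20*18 + 35 mod 41 = 36
LHS = RHS

Yes, on the curve


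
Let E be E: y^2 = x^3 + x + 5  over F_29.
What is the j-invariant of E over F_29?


Delta = -16(4 a^3 + 27 b^2) mod 29 = 11
-1728 * (4 a)^3 = -1728 * (4*1)^3 mod 29 = 14
j = 14 * 11^(-1) mod 29 = 25

j = 25 (mod 29)


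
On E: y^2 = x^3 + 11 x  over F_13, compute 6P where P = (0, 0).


k = 6 = 110_2 (binary, LSB first: 011)
Double-and-add from P = (0, 0):
  bit 0 = 0: acc unchanged = O
  bit 1 = 1: acc = O + O = O
  bit 2 = 1: acc = O + O = O

6P = O


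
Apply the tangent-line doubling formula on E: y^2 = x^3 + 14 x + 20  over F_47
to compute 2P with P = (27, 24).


Doubling: s = (3 x1^2 + a) / (2 y1)
s = (3*27^2 + 14) / (2*24) mod 47 = 39
x3 = s^2 - 2 x1 mod 47 = 39^2 - 2*27 = 10
y3 = s (x1 - x3) - y1 mod 47 = 39 * (27 - 10) - 24 = 28

2P = (10, 28)


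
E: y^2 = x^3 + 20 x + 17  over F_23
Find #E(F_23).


For each x in F_23, count y with y^2 = x^3 + 20 x + 17 mod 23:
  x = 3: RHS = 12, y in [9, 14]  -> 2 point(s)
  x = 4: RHS = 0, y in [0]  -> 1 point(s)
  x = 5: RHS = 12, y in [9, 14]  -> 2 point(s)
  x = 6: RHS = 8, y in [10, 13]  -> 2 point(s)
  x = 9: RHS = 6, y in [11, 12]  -> 2 point(s)
  x = 11: RHS = 4, y in [2, 21]  -> 2 point(s)
  x = 13: RHS = 13, y in [6, 17]  -> 2 point(s)
  x = 15: RHS = 12, y in [9, 14]  -> 2 point(s)
  x = 17: RHS = 3, y in [7, 16]  -> 2 point(s)
Affine points: 17. Add the point at infinity: total = 18.

#E(F_23) = 18


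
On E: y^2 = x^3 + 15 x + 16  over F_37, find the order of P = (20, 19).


Compute successive multiples of P until we hit O:
  1P = (20, 19)
  2P = (33, 22)
  3P = (32, 1)
  4P = (15, 29)
  5P = (6, 27)
  6P = (0, 33)
  7P = (26, 0)
  8P = (0, 4)
  ... (continuing to 14P)
  14P = O

ord(P) = 14


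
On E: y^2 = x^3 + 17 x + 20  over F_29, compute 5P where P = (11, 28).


k = 5 = 101_2 (binary, LSB first: 101)
Double-and-add from P = (11, 28):
  bit 0 = 1: acc = O + (11, 28) = (11, 28)
  bit 1 = 0: acc unchanged = (11, 28)
  bit 2 = 1: acc = (11, 28) + (25, 27) = (26, 0)

5P = (26, 0)


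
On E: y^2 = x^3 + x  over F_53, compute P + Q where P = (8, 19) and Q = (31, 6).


P != Q, so use the chord formula.
s = (y2 - y1) / (x2 - x1) = (40) / (23) mod 53 = 34
x3 = s^2 - x1 - x2 mod 53 = 34^2 - 8 - 31 = 4
y3 = s (x1 - x3) - y1 mod 53 = 34 * (8 - 4) - 19 = 11

P + Q = (4, 11)


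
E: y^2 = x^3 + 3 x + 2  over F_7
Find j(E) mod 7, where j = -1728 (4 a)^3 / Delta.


Delta = -16(4 a^3 + 27 b^2) mod 7 = 2
-1728 * (4 a)^3 = -1728 * (4*3)^3 mod 7 = 6
j = 6 * 2^(-1) mod 7 = 3

j = 3 (mod 7)


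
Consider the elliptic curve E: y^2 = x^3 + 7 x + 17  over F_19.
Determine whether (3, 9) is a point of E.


Check whether y^2 = x^3 + 7 x + 17 (mod 19) for (x, y) = (3, 9).
LHS: y^2 = 9^2 mod 19 = 5
RHS: x^3 + 7 x + 17 = 3^3 + 7*3 + 17 mod 19 = 8
LHS != RHS

No, not on the curve


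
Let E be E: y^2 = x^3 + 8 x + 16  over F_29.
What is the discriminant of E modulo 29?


4 a^3 + 27 b^2 = 4*8^3 + 27*16^2 = 2048 + 6912 = 8960
Delta = -16 * (8960) = -143360
Delta mod 29 = 16

Delta = 16 (mod 29)


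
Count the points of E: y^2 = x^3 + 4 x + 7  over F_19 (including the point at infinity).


For each x in F_19, count y with y^2 = x^3 + 4 x + 7 mod 19:
  x = 0: RHS = 7, y in [8, 11]  -> 2 point(s)
  x = 2: RHS = 4, y in [2, 17]  -> 2 point(s)
  x = 4: RHS = 11, y in [7, 12]  -> 2 point(s)
  x = 5: RHS = 0, y in [0]  -> 1 point(s)
  x = 6: RHS = 0, y in [0]  -> 1 point(s)
  x = 7: RHS = 17, y in [6, 13]  -> 2 point(s)
  x = 8: RHS = 0, y in [0]  -> 1 point(s)
  x = 12: RHS = 16, y in [4, 15]  -> 2 point(s)
  x = 16: RHS = 6, y in [5, 14]  -> 2 point(s)
Affine points: 15. Add the point at infinity: total = 16.

#E(F_19) = 16


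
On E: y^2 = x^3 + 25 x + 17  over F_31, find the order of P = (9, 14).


Compute successive multiples of P until we hit O:
  1P = (9, 14)
  2P = (23, 7)
  3P = (7, 16)
  4P = (16, 24)
  5P = (15, 4)
  6P = (27, 16)
  7P = (13, 20)
  8P = (19, 2)
  ... (continuing to 25P)
  25P = O

ord(P) = 25


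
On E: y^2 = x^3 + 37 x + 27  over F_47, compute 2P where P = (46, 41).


Doubling: s = (3 x1^2 + a) / (2 y1)
s = (3*46^2 + 37) / (2*41) mod 47 = 28
x3 = s^2 - 2 x1 mod 47 = 28^2 - 2*46 = 34
y3 = s (x1 - x3) - y1 mod 47 = 28 * (46 - 34) - 41 = 13

2P = (34, 13)


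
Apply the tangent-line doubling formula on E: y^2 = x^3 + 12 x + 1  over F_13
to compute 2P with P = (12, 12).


Doubling: s = (3 x1^2 + a) / (2 y1)
s = (3*12^2 + 12) / (2*12) mod 13 = 12
x3 = s^2 - 2 x1 mod 13 = 12^2 - 2*12 = 3
y3 = s (x1 - x3) - y1 mod 13 = 12 * (12 - 3) - 12 = 5

2P = (3, 5)


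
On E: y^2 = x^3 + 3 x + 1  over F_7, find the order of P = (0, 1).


Compute successive multiples of P until we hit O:
  1P = (0, 1)
  2P = (4, 0)
  3P = (0, 6)
  4P = O

ord(P) = 4


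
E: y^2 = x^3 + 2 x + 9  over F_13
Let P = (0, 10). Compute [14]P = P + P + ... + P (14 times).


k = 14 = 1110_2 (binary, LSB first: 0111)
Double-and-add from P = (0, 10):
  bit 0 = 0: acc unchanged = O
  bit 1 = 1: acc = O + (3, 4) = (3, 4)
  bit 2 = 1: acc = (3, 4) + (11, 6) = (8, 11)
  bit 3 = 1: acc = (8, 11) + (5, 1) = (1, 8)

14P = (1, 8)


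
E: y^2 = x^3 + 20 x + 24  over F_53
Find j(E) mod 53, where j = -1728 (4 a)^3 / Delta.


Delta = -16(4 a^3 + 27 b^2) mod 53 = 36
-1728 * (4 a)^3 = -1728 * (4*20)^3 mod 53 = 49
j = 49 * 36^(-1) mod 53 = 47

j = 47 (mod 53)


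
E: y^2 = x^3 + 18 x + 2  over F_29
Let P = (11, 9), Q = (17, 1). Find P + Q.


P != Q, so use the chord formula.
s = (y2 - y1) / (x2 - x1) = (21) / (6) mod 29 = 18
x3 = s^2 - x1 - x2 mod 29 = 18^2 - 11 - 17 = 6
y3 = s (x1 - x3) - y1 mod 29 = 18 * (11 - 6) - 9 = 23

P + Q = (6, 23)


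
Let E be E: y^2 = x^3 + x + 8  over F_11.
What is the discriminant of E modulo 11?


4 a^3 + 27 b^2 = 4*1^3 + 27*8^2 = 4 + 1728 = 1732
Delta = -16 * (1732) = -27712
Delta mod 11 = 8

Delta = 8 (mod 11)


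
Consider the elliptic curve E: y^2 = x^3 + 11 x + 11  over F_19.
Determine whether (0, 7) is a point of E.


Check whether y^2 = x^3 + 11 x + 11 (mod 19) for (x, y) = (0, 7).
LHS: y^2 = 7^2 mod 19 = 11
RHS: x^3 + 11 x + 11 = 0^3 + 11*0 + 11 mod 19 = 11
LHS = RHS

Yes, on the curve


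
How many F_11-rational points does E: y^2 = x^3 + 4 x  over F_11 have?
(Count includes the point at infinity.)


For each x in F_11, count y with y^2 = x^3 + 4 x + 0 mod 11:
  x = 0: RHS = 0, y in [0]  -> 1 point(s)
  x = 1: RHS = 5, y in [4, 7]  -> 2 point(s)
  x = 2: RHS = 5, y in [4, 7]  -> 2 point(s)
  x = 4: RHS = 3, y in [5, 6]  -> 2 point(s)
  x = 6: RHS = 9, y in [3, 8]  -> 2 point(s)
  x = 8: RHS = 5, y in [4, 7]  -> 2 point(s)
Affine points: 11. Add the point at infinity: total = 12.

#E(F_11) = 12


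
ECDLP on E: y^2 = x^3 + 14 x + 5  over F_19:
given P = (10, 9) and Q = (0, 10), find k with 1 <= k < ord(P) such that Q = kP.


Enumerate multiples of P until we hit Q = (0, 10):
  1P = (10, 9)
  2P = (4, 7)
  3P = (3, 6)
  4P = (12, 1)
  5P = (13, 3)
  6P = (0, 9)
  7P = (9, 10)
  8P = (1, 1)
  9P = (17, 8)
  10P = (18, 3)
  11P = (7, 3)
  12P = (6, 18)
  13P = (14, 0)
  14P = (6, 1)
  15P = (7, 16)
  16P = (18, 16)
  17P = (17, 11)
  18P = (1, 18)
  19P = (9, 9)
  20P = (0, 10)
Match found at i = 20.

k = 20


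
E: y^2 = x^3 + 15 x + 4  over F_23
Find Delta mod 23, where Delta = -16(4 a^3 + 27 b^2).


4 a^3 + 27 b^2 = 4*15^3 + 27*4^2 = 13500 + 432 = 13932
Delta = -16 * (13932) = -222912
Delta mod 23 = 4

Delta = 4 (mod 23)


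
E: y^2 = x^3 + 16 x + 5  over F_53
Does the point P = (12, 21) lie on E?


Check whether y^2 = x^3 + 16 x + 5 (mod 53) for (x, y) = (12, 21).
LHS: y^2 = 21^2 mod 53 = 17
RHS: x^3 + 16 x + 5 = 12^3 + 16*12 + 5 mod 53 = 17
LHS = RHS

Yes, on the curve


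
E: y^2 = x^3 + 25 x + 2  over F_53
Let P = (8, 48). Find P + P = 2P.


Doubling: s = (3 x1^2 + a) / (2 y1)
s = (3*8^2 + 25) / (2*48) mod 53 = 26
x3 = s^2 - 2 x1 mod 53 = 26^2 - 2*8 = 24
y3 = s (x1 - x3) - y1 mod 53 = 26 * (8 - 24) - 48 = 13

2P = (24, 13)


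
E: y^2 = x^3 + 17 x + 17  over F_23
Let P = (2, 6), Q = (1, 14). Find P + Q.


P != Q, so use the chord formula.
s = (y2 - y1) / (x2 - x1) = (8) / (22) mod 23 = 15
x3 = s^2 - x1 - x2 mod 23 = 15^2 - 2 - 1 = 15
y3 = s (x1 - x3) - y1 mod 23 = 15 * (2 - 15) - 6 = 6

P + Q = (15, 6)


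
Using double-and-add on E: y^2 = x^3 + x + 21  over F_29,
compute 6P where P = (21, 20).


k = 6 = 110_2 (binary, LSB first: 011)
Double-and-add from P = (21, 20):
  bit 0 = 0: acc unchanged = O
  bit 1 = 1: acc = O + (7, 20) = (7, 20)
  bit 2 = 1: acc = (7, 20) + (11, 0) = (7, 9)

6P = (7, 9)


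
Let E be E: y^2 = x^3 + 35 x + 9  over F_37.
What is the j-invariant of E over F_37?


Delta = -16(4 a^3 + 27 b^2) mod 37 = 4
-1728 * (4 a)^3 = -1728 * (4*35)^3 mod 37 = 29
j = 29 * 4^(-1) mod 37 = 35

j = 35 (mod 37)


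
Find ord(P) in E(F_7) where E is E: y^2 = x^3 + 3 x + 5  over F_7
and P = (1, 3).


Compute successive multiples of P until we hit O:
  1P = (1, 3)
  2P = (6, 6)
  3P = (4, 5)
  4P = (4, 2)
  5P = (6, 1)
  6P = (1, 4)
  7P = O

ord(P) = 7


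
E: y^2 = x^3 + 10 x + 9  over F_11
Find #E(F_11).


For each x in F_11, count y with y^2 = x^3 + 10 x + 9 mod 11:
  x = 0: RHS = 9, y in [3, 8]  -> 2 point(s)
  x = 1: RHS = 9, y in [3, 8]  -> 2 point(s)
  x = 2: RHS = 4, y in [2, 9]  -> 2 point(s)
  x = 3: RHS = 0, y in [0]  -> 1 point(s)
  x = 4: RHS = 3, y in [5, 6]  -> 2 point(s)
  x = 7: RHS = 4, y in [2, 9]  -> 2 point(s)
  x = 9: RHS = 3, y in [5, 6]  -> 2 point(s)
  x = 10: RHS = 9, y in [3, 8]  -> 2 point(s)
Affine points: 15. Add the point at infinity: total = 16.

#E(F_11) = 16


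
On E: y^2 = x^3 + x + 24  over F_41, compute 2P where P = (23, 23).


Doubling: s = (3 x1^2 + a) / (2 y1)
s = (3*23^2 + 1) / (2*23) mod 41 = 6
x3 = s^2 - 2 x1 mod 41 = 6^2 - 2*23 = 31
y3 = s (x1 - x3) - y1 mod 41 = 6 * (23 - 31) - 23 = 11

2P = (31, 11)


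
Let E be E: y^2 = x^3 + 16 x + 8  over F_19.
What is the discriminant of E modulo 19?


4 a^3 + 27 b^2 = 4*16^3 + 27*8^2 = 16384 + 1728 = 18112
Delta = -16 * (18112) = -289792
Delta mod 19 = 15

Delta = 15 (mod 19)


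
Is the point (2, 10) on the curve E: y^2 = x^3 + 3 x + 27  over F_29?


Check whether y^2 = x^3 + 3 x + 27 (mod 29) for (x, y) = (2, 10).
LHS: y^2 = 10^2 mod 29 = 13
RHS: x^3 + 3 x + 27 = 2^3 + 3*2 + 27 mod 29 = 12
LHS != RHS

No, not on the curve


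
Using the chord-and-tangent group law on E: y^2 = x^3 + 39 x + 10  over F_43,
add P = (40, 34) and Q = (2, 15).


P != Q, so use the chord formula.
s = (y2 - y1) / (x2 - x1) = (24) / (5) mod 43 = 22
x3 = s^2 - x1 - x2 mod 43 = 22^2 - 40 - 2 = 12
y3 = s (x1 - x3) - y1 mod 43 = 22 * (40 - 12) - 34 = 23

P + Q = (12, 23)


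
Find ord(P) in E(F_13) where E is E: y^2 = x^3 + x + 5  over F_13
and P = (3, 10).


Compute successive multiples of P until we hit O:
  1P = (3, 10)
  2P = (10, 1)
  3P = (12, 9)
  4P = (7, 2)
  5P = (7, 11)
  6P = (12, 4)
  7P = (10, 12)
  8P = (3, 3)
  ... (continuing to 9P)
  9P = O

ord(P) = 9


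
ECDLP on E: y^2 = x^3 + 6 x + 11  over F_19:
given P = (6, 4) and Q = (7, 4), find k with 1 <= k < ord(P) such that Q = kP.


Enumerate multiples of P until we hit Q = (7, 4):
  1P = (6, 4)
  2P = (7, 15)
  3P = (13, 14)
  4P = (16, 17)
  5P = (8, 1)
  6P = (12, 5)
  7P = (10, 8)
  8P = (4, 17)
  9P = (18, 17)
  10P = (0, 12)
  11P = (0, 7)
  12P = (18, 2)
  13P = (4, 2)
  14P = (10, 11)
  15P = (12, 14)
  16P = (8, 18)
  17P = (16, 2)
  18P = (13, 5)
  19P = (7, 4)
Match found at i = 19.

k = 19


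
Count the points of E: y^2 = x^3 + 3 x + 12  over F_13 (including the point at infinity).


For each x in F_13, count y with y^2 = x^3 + 3 x + 12 mod 13:
  x = 0: RHS = 12, y in [5, 8]  -> 2 point(s)
  x = 1: RHS = 3, y in [4, 9]  -> 2 point(s)
  x = 2: RHS = 0, y in [0]  -> 1 point(s)
  x = 3: RHS = 9, y in [3, 10]  -> 2 point(s)
  x = 4: RHS = 10, y in [6, 7]  -> 2 point(s)
  x = 5: RHS = 9, y in [3, 10]  -> 2 point(s)
  x = 6: RHS = 12, y in [5, 8]  -> 2 point(s)
  x = 7: RHS = 12, y in [5, 8]  -> 2 point(s)
  x = 9: RHS = 1, y in [1, 12]  -> 2 point(s)
Affine points: 17. Add the point at infinity: total = 18.

#E(F_13) = 18


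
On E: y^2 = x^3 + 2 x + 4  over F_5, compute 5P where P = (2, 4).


k = 5 = 101_2 (binary, LSB first: 101)
Double-and-add from P = (2, 4):
  bit 0 = 1: acc = O + (2, 4) = (2, 4)
  bit 1 = 0: acc unchanged = (2, 4)
  bit 2 = 1: acc = (2, 4) + (4, 1) = (0, 3)

5P = (0, 3)


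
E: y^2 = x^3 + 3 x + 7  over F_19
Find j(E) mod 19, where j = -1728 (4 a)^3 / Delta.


Delta = -16(4 a^3 + 27 b^2) mod 19 = 18
-1728 * (4 a)^3 = -1728 * (4*3)^3 mod 19 = 18
j = 18 * 18^(-1) mod 19 = 1

j = 1 (mod 19)


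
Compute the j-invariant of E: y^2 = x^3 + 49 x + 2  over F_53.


Delta = -16(4 a^3 + 27 b^2) mod 53 = 36
-1728 * (4 a)^3 = -1728 * (4*49)^3 mod 53 = 3
j = 3 * 36^(-1) mod 53 = 31

j = 31 (mod 53)


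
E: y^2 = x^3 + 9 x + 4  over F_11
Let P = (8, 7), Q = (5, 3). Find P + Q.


P != Q, so use the chord formula.
s = (y2 - y1) / (x2 - x1) = (7) / (8) mod 11 = 5
x3 = s^2 - x1 - x2 mod 11 = 5^2 - 8 - 5 = 1
y3 = s (x1 - x3) - y1 mod 11 = 5 * (8 - 1) - 7 = 6

P + Q = (1, 6)


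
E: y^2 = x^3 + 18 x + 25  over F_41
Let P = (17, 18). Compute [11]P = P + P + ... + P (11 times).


k = 11 = 1011_2 (binary, LSB first: 1101)
Double-and-add from P = (17, 18):
  bit 0 = 1: acc = O + (17, 18) = (17, 18)
  bit 1 = 1: acc = (17, 18) + (12, 40) = (33, 36)
  bit 2 = 0: acc unchanged = (33, 36)
  bit 3 = 1: acc = (33, 36) + (22, 9) = (11, 18)

11P = (11, 18)


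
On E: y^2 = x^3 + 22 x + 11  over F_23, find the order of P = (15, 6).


Compute successive multiples of P until we hit O:
  1P = (15, 6)
  2P = (5, 19)
  3P = (4, 5)
  4P = (8, 3)
  5P = (3, 9)
  6P = (18, 12)
  7P = (17, 13)
  8P = (9, 15)
  ... (continuing to 25P)
  25P = O

ord(P) = 25


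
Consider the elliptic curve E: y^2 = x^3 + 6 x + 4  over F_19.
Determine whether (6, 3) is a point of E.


Check whether y^2 = x^3 + 6 x + 4 (mod 19) for (x, y) = (6, 3).
LHS: y^2 = 3^2 mod 19 = 9
RHS: x^3 + 6 x + 4 = 6^3 + 6*6 + 4 mod 19 = 9
LHS = RHS

Yes, on the curve


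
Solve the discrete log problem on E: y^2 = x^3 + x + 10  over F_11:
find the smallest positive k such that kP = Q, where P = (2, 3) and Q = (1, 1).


Enumerate multiples of P until we hit Q = (1, 1):
  1P = (2, 3)
  2P = (1, 1)
Match found at i = 2.

k = 2


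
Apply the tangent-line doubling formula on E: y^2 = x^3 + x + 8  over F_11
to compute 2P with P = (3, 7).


Doubling: s = (3 x1^2 + a) / (2 y1)
s = (3*3^2 + 1) / (2*7) mod 11 = 2
x3 = s^2 - 2 x1 mod 11 = 2^2 - 2*3 = 9
y3 = s (x1 - x3) - y1 mod 11 = 2 * (3 - 9) - 7 = 3

2P = (9, 3)


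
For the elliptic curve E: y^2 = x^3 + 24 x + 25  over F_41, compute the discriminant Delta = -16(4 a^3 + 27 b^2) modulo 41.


4 a^3 + 27 b^2 = 4*24^3 + 27*25^2 = 55296 + 16875 = 72171
Delta = -16 * (72171) = -1154736
Delta mod 41 = 29

Delta = 29 (mod 41)


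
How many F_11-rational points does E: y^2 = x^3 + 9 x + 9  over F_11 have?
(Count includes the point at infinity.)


For each x in F_11, count y with y^2 = x^3 + 9 x + 9 mod 11:
  x = 0: RHS = 9, y in [3, 8]  -> 2 point(s)
  x = 5: RHS = 3, y in [5, 6]  -> 2 point(s)
  x = 6: RHS = 4, y in [2, 9]  -> 2 point(s)
  x = 9: RHS = 5, y in [4, 7]  -> 2 point(s)
Affine points: 8. Add the point at infinity: total = 9.

#E(F_11) = 9


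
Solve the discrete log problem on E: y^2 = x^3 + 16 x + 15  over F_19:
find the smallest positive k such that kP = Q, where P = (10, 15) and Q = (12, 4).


Enumerate multiples of P until we hit Q = (12, 4):
  1P = (10, 15)
  2P = (6, 17)
  3P = (8, 3)
  4P = (18, 13)
  5P = (16, 15)
  6P = (12, 4)
Match found at i = 6.

k = 6


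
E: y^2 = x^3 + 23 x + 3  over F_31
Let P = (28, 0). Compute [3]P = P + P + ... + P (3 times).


k = 3 = 11_2 (binary, LSB first: 11)
Double-and-add from P = (28, 0):
  bit 0 = 1: acc = O + (28, 0) = (28, 0)
  bit 1 = 1: acc = (28, 0) + O = (28, 0)

3P = (28, 0)


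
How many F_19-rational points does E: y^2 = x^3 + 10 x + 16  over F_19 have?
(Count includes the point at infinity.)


For each x in F_19, count y with y^2 = x^3 + 10 x + 16 mod 19:
  x = 0: RHS = 16, y in [4, 15]  -> 2 point(s)
  x = 2: RHS = 6, y in [5, 14]  -> 2 point(s)
  x = 3: RHS = 16, y in [4, 15]  -> 2 point(s)
  x = 4: RHS = 6, y in [5, 14]  -> 2 point(s)
  x = 5: RHS = 1, y in [1, 18]  -> 2 point(s)
  x = 6: RHS = 7, y in [8, 11]  -> 2 point(s)
  x = 7: RHS = 11, y in [7, 12]  -> 2 point(s)
  x = 8: RHS = 0, y in [0]  -> 1 point(s)
  x = 13: RHS = 6, y in [5, 14]  -> 2 point(s)
  x = 15: RHS = 7, y in [8, 11]  -> 2 point(s)
  x = 16: RHS = 16, y in [4, 15]  -> 2 point(s)
  x = 17: RHS = 7, y in [8, 11]  -> 2 point(s)
  x = 18: RHS = 5, y in [9, 10]  -> 2 point(s)
Affine points: 25. Add the point at infinity: total = 26.

#E(F_19) = 26


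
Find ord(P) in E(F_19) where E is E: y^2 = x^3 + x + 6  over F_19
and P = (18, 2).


Compute successive multiples of P until we hit O:
  1P = (18, 2)
  2P = (3, 13)
  3P = (2, 4)
  4P = (10, 16)
  5P = (0, 14)
  6P = (12, 13)
  7P = (14, 16)
  8P = (4, 6)
  ... (continuing to 18P)
  18P = O

ord(P) = 18


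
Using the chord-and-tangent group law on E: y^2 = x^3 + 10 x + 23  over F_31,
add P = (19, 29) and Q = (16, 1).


P != Q, so use the chord formula.
s = (y2 - y1) / (x2 - x1) = (3) / (28) mod 31 = 30
x3 = s^2 - x1 - x2 mod 31 = 30^2 - 19 - 16 = 28
y3 = s (x1 - x3) - y1 mod 31 = 30 * (19 - 28) - 29 = 11

P + Q = (28, 11)


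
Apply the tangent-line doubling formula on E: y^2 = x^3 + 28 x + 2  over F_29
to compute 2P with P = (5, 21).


Doubling: s = (3 x1^2 + a) / (2 y1)
s = (3*5^2 + 28) / (2*21) mod 29 = 28
x3 = s^2 - 2 x1 mod 29 = 28^2 - 2*5 = 20
y3 = s (x1 - x3) - y1 mod 29 = 28 * (5 - 20) - 21 = 23

2P = (20, 23)


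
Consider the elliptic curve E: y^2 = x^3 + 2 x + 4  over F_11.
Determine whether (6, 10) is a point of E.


Check whether y^2 = x^3 + 2 x + 4 (mod 11) for (x, y) = (6, 10).
LHS: y^2 = 10^2 mod 11 = 1
RHS: x^3 + 2 x + 4 = 6^3 + 2*6 + 4 mod 11 = 1
LHS = RHS

Yes, on the curve


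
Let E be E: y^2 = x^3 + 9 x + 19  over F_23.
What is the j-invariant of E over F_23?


Delta = -16(4 a^3 + 27 b^2) mod 23 = 22
-1728 * (4 a)^3 = -1728 * (4*9)^3 mod 23 = 10
j = 10 * 22^(-1) mod 23 = 13

j = 13 (mod 23)


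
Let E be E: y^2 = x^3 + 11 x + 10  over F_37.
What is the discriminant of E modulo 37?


4 a^3 + 27 b^2 = 4*11^3 + 27*10^2 = 5324 + 2700 = 8024
Delta = -16 * (8024) = -128384
Delta mod 37 = 6

Delta = 6 (mod 37)


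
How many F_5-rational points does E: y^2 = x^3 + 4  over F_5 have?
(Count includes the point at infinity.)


For each x in F_5, count y with y^2 = x^3 + 0 x + 4 mod 5:
  x = 0: RHS = 4, y in [2, 3]  -> 2 point(s)
  x = 1: RHS = 0, y in [0]  -> 1 point(s)
  x = 3: RHS = 1, y in [1, 4]  -> 2 point(s)
Affine points: 5. Add the point at infinity: total = 6.

#E(F_5) = 6


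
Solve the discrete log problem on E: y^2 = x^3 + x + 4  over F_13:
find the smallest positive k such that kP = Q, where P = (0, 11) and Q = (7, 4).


Enumerate multiples of P until we hit Q = (7, 4):
  1P = (0, 11)
  2P = (9, 1)
  3P = (7, 4)
Match found at i = 3.

k = 3


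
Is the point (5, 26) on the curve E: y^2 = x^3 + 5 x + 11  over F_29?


Check whether y^2 = x^3 + 5 x + 11 (mod 29) for (x, y) = (5, 26).
LHS: y^2 = 26^2 mod 29 = 9
RHS: x^3 + 5 x + 11 = 5^3 + 5*5 + 11 mod 29 = 16
LHS != RHS

No, not on the curve


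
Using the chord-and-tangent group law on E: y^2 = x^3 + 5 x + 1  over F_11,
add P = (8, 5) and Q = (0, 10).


P != Q, so use the chord formula.
s = (y2 - y1) / (x2 - x1) = (5) / (3) mod 11 = 9
x3 = s^2 - x1 - x2 mod 11 = 9^2 - 8 - 0 = 7
y3 = s (x1 - x3) - y1 mod 11 = 9 * (8 - 7) - 5 = 4

P + Q = (7, 4)


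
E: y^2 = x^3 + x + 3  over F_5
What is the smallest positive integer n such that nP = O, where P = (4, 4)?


Compute successive multiples of P until we hit O:
  1P = (4, 4)
  2P = (1, 0)
  3P = (4, 1)
  4P = O

ord(P) = 4


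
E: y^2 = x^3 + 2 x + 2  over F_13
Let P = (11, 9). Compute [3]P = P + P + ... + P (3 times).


k = 3 = 11_2 (binary, LSB first: 11)
Double-and-add from P = (11, 9):
  bit 0 = 1: acc = O + (11, 9) = (11, 9)
  bit 1 = 1: acc = (11, 9) + (3, 3) = (2, 1)

3P = (2, 1)


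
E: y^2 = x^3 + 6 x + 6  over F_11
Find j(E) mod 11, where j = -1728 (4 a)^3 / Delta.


Delta = -16(4 a^3 + 27 b^2) mod 11 = 5
-1728 * (4 a)^3 = -1728 * (4*6)^3 mod 11 = 3
j = 3 * 5^(-1) mod 11 = 5

j = 5 (mod 11)


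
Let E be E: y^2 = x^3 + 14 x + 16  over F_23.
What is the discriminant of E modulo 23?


4 a^3 + 27 b^2 = 4*14^3 + 27*16^2 = 10976 + 6912 = 17888
Delta = -16 * (17888) = -286208
Delta mod 23 = 4

Delta = 4 (mod 23)


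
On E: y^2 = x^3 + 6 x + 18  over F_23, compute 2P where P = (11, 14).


Doubling: s = (3 x1^2 + a) / (2 y1)
s = (3*11^2 + 6) / (2*14) mod 23 = 14
x3 = s^2 - 2 x1 mod 23 = 14^2 - 2*11 = 13
y3 = s (x1 - x3) - y1 mod 23 = 14 * (11 - 13) - 14 = 4

2P = (13, 4)


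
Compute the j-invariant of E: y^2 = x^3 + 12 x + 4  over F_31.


Delta = -16(4 a^3 + 27 b^2) mod 31 = 17
-1728 * (4 a)^3 = -1728 * (4*12)^3 mod 31 = 27
j = 27 * 17^(-1) mod 31 = 18

j = 18 (mod 31)


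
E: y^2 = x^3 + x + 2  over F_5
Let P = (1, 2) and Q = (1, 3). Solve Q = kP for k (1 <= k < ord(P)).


Enumerate multiples of P until we hit Q = (1, 3):
  1P = (1, 2)
  2P = (4, 0)
  3P = (1, 3)
Match found at i = 3.

k = 3


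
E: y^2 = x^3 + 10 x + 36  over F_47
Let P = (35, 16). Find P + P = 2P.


Doubling: s = (3 x1^2 + a) / (2 y1)
s = (3*35^2 + 10) / (2*16) mod 47 = 5
x3 = s^2 - 2 x1 mod 47 = 5^2 - 2*35 = 2
y3 = s (x1 - x3) - y1 mod 47 = 5 * (35 - 2) - 16 = 8

2P = (2, 8)


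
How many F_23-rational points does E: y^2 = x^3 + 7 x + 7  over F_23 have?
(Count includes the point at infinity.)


For each x in F_23, count y with y^2 = x^3 + 7 x + 7 mod 23:
  x = 2: RHS = 6, y in [11, 12]  -> 2 point(s)
  x = 3: RHS = 9, y in [3, 20]  -> 2 point(s)
  x = 5: RHS = 6, y in [11, 12]  -> 2 point(s)
  x = 6: RHS = 12, y in [9, 14]  -> 2 point(s)
  x = 7: RHS = 8, y in [10, 13]  -> 2 point(s)
  x = 8: RHS = 0, y in [0]  -> 1 point(s)
  x = 11: RHS = 12, y in [9, 14]  -> 2 point(s)
  x = 12: RHS = 2, y in [5, 18]  -> 2 point(s)
  x = 13: RHS = 18, y in [8, 15]  -> 2 point(s)
  x = 16: RHS = 6, y in [11, 12]  -> 2 point(s)
  x = 17: RHS = 2, y in [5, 18]  -> 2 point(s)
  x = 18: RHS = 8, y in [10, 13]  -> 2 point(s)
  x = 21: RHS = 8, y in [10, 13]  -> 2 point(s)
Affine points: 25. Add the point at infinity: total = 26.

#E(F_23) = 26


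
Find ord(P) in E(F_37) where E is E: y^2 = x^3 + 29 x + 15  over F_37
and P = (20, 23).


Compute successive multiples of P until we hit O:
  1P = (20, 23)
  2P = (22, 4)
  3P = (2, 28)
  4P = (4, 26)
  5P = (10, 26)
  6P = (23, 26)
  7P = (32, 2)
  8P = (32, 35)
  ... (continuing to 15P)
  15P = O

ord(P) = 15


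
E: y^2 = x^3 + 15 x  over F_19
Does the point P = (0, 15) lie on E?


Check whether y^2 = x^3 + 15 x + 0 (mod 19) for (x, y) = (0, 15).
LHS: y^2 = 15^2 mod 19 = 16
RHS: x^3 + 15 x + 0 = 0^3 + 15*0 + 0 mod 19 = 0
LHS != RHS

No, not on the curve


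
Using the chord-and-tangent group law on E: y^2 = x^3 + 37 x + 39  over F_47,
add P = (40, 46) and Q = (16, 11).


P != Q, so use the chord formula.
s = (y2 - y1) / (x2 - x1) = (12) / (23) mod 47 = 23
x3 = s^2 - x1 - x2 mod 47 = 23^2 - 40 - 16 = 3
y3 = s (x1 - x3) - y1 mod 47 = 23 * (40 - 3) - 46 = 6

P + Q = (3, 6)


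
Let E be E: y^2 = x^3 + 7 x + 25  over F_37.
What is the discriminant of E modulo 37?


4 a^3 + 27 b^2 = 4*7^3 + 27*25^2 = 1372 + 16875 = 18247
Delta = -16 * (18247) = -291952
Delta mod 37 = 15

Delta = 15 (mod 37)


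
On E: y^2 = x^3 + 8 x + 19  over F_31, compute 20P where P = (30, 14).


k = 20 = 10100_2 (binary, LSB first: 00101)
Double-and-add from P = (30, 14):
  bit 0 = 0: acc unchanged = O
  bit 1 = 0: acc unchanged = O
  bit 2 = 1: acc = O + (1, 11) = (1, 11)
  bit 3 = 0: acc unchanged = (1, 11)
  bit 4 = 1: acc = (1, 11) + (23, 1) = (9, 18)

20P = (9, 18)


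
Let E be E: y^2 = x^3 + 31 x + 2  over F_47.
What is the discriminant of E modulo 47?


4 a^3 + 27 b^2 = 4*31^3 + 27*2^2 = 119164 + 108 = 119272
Delta = -16 * (119272) = -1908352
Delta mod 47 = 36

Delta = 36 (mod 47)


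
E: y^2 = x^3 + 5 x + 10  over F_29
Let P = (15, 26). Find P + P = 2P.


Doubling: s = (3 x1^2 + a) / (2 y1)
s = (3*15^2 + 5) / (2*26) mod 29 = 22
x3 = s^2 - 2 x1 mod 29 = 22^2 - 2*15 = 19
y3 = s (x1 - x3) - y1 mod 29 = 22 * (15 - 19) - 26 = 2

2P = (19, 2)


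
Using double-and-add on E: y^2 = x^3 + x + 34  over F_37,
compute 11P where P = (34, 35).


k = 11 = 1011_2 (binary, LSB first: 1101)
Double-and-add from P = (34, 35):
  bit 0 = 1: acc = O + (34, 35) = (34, 35)
  bit 1 = 1: acc = (34, 35) + (18, 1) = (19, 20)
  bit 2 = 0: acc unchanged = (19, 20)
  bit 3 = 1: acc = (19, 20) + (2, 9) = (4, 18)

11P = (4, 18)


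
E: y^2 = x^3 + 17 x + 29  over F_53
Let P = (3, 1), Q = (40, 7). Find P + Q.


P != Q, so use the chord formula.
s = (y2 - y1) / (x2 - x1) = (6) / (37) mod 53 = 46
x3 = s^2 - x1 - x2 mod 53 = 46^2 - 3 - 40 = 6
y3 = s (x1 - x3) - y1 mod 53 = 46 * (3 - 6) - 1 = 20

P + Q = (6, 20)


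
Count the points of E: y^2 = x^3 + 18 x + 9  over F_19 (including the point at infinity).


For each x in F_19, count y with y^2 = x^3 + 18 x + 9 mod 19:
  x = 0: RHS = 9, y in [3, 16]  -> 2 point(s)
  x = 1: RHS = 9, y in [3, 16]  -> 2 point(s)
  x = 8: RHS = 0, y in [0]  -> 1 point(s)
  x = 9: RHS = 7, y in [8, 11]  -> 2 point(s)
  x = 10: RHS = 11, y in [7, 12]  -> 2 point(s)
  x = 15: RHS = 6, y in [5, 14]  -> 2 point(s)
  x = 16: RHS = 4, y in [2, 17]  -> 2 point(s)
  x = 18: RHS = 9, y in [3, 16]  -> 2 point(s)
Affine points: 15. Add the point at infinity: total = 16.

#E(F_19) = 16


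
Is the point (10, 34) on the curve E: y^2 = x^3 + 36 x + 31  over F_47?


Check whether y^2 = x^3 + 36 x + 31 (mod 47) for (x, y) = (10, 34).
LHS: y^2 = 34^2 mod 47 = 28
RHS: x^3 + 36 x + 31 = 10^3 + 36*10 + 31 mod 47 = 28
LHS = RHS

Yes, on the curve


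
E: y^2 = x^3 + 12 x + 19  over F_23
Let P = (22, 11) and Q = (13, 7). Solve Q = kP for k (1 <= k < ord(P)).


Enumerate multiples of P until we hit Q = (13, 7):
  1P = (22, 11)
  2P = (20, 5)
  3P = (13, 16)
  4P = (15, 3)
  5P = (15, 20)
  6P = (13, 7)
Match found at i = 6.

k = 6


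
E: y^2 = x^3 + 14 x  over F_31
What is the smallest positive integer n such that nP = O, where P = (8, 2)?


Compute successive multiples of P until we hit O:
  1P = (8, 2)
  2P = (9, 24)
  3P = (2, 6)
  4P = (18, 15)
  5P = (7, 21)
  6P = (5, 3)
  7P = (25, 14)
  8P = (0, 0)
  ... (continuing to 16P)
  16P = O

ord(P) = 16


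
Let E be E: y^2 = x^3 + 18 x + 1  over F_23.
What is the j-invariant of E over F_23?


Delta = -16(4 a^3 + 27 b^2) mod 23 = 1
-1728 * (4 a)^3 = -1728 * (4*18)^3 mod 23 = 11
j = 11 * 1^(-1) mod 23 = 11

j = 11 (mod 23)


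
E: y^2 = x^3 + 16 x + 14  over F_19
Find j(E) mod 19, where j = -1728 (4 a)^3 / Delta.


Delta = -16(4 a^3 + 27 b^2) mod 19 = 10
-1728 * (4 a)^3 = -1728 * (4*16)^3 mod 19 = 1
j = 1 * 10^(-1) mod 19 = 2

j = 2 (mod 19)


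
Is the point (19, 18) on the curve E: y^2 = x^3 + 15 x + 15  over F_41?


Check whether y^2 = x^3 + 15 x + 15 (mod 41) for (x, y) = (19, 18).
LHS: y^2 = 18^2 mod 41 = 37
RHS: x^3 + 15 x + 15 = 19^3 + 15*19 + 15 mod 41 = 25
LHS != RHS

No, not on the curve
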